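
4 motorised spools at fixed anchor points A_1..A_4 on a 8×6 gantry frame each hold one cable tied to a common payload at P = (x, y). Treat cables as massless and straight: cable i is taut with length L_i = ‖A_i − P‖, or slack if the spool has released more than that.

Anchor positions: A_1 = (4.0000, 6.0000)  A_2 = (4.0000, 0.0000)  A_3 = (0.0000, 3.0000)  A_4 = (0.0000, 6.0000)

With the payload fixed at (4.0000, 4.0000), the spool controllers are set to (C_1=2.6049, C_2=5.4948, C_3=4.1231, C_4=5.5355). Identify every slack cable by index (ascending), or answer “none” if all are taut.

cable 1: √((0.0000)²+(2.0000)²)=2.0000, C_1=2.6049: slack
cable 2: √((0.0000)²+(-4.0000)²)=4.0000, C_2=5.4948: slack
cable 3: √((-4.0000)²+(-1.0000)²)=4.1231, C_3=4.1231: taut
cable 4: √((-4.0000)²+(2.0000)²)=4.4721, C_4=5.5355: slack

1, 2, 4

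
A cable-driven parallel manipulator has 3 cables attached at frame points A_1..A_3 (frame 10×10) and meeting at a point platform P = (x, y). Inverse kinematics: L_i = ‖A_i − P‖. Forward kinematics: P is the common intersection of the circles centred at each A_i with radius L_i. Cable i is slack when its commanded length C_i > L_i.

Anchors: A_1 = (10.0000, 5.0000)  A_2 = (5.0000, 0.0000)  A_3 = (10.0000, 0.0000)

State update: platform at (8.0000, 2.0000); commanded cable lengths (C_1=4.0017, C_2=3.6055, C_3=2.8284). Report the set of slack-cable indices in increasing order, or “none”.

cable 1: L_1 = ‖A_1−P‖ = 3.6056;  C_1 = 4.0017 → slack
cable 2: L_2 = ‖A_2−P‖ = 3.6056;  C_2 = 3.6055 → taut
cable 3: L_3 = ‖A_3−P‖ = 2.8284;  C_3 = 2.8284 → taut

1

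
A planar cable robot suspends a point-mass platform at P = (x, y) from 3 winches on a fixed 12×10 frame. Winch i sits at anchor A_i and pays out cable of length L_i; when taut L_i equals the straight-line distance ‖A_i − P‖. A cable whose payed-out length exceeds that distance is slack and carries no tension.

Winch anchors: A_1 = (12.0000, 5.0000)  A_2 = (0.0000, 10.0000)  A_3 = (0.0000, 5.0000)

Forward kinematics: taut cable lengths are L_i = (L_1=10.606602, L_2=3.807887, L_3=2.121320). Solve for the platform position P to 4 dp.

each cable: (A_i−P)·(A_i−P) = L_i²; let k_i = ‖A_i‖²−L_i²
k_1 = 144.0000+25.0000−112.5000 = 56.5000
row 1: 24.0000x − 10.0000y = -29.0000  (k_2=85.5000)
row 2: 24.0000x + 0.0000y = 36.0000  (k_3=20.5000)
Cramer on rows 1–2 → x = 1.5000, y = 6.5000

(1.5000, 6.5000)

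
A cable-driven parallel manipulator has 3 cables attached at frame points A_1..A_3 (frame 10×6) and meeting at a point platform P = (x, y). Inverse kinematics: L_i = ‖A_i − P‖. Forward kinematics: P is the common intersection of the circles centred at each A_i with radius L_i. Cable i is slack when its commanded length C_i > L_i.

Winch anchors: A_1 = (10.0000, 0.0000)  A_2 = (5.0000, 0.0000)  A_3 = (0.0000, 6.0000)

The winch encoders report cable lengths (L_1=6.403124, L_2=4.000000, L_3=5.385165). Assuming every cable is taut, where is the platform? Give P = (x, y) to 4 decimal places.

(5.0000, 4.0000)

expand ‖A_i−P‖²=L_i² and subtract eq 1 (q_i ≔ ‖A_i‖²−L_i²)
q_1 = 100.0000+0.0000−41.0000 = 59.0000
eq1−eq2 → [10.0000  0.0000]·P = 50.0000
eq1−eq3 → [20.0000  -12.0000]·P = 52.0000
2×2 solve → P = (5.0000, 4.0000)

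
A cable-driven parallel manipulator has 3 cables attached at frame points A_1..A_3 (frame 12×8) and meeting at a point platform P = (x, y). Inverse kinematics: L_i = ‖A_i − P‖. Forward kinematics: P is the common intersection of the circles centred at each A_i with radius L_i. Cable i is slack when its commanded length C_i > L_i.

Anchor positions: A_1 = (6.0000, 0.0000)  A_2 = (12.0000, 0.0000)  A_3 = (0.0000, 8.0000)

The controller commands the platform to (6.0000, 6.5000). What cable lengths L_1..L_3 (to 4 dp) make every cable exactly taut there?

L_1: Δ = A_1−P = (0.0000, -6.5000) → ‖Δ‖ = √42.2500 = 6.5000
L_2: Δ = A_2−P = (6.0000, -6.5000) → ‖Δ‖ = √78.2500 = 8.8459
L_3: Δ = A_3−P = (-6.0000, 1.5000) → ‖Δ‖ = √38.2500 = 6.1847

(6.5000, 8.8459, 6.1847)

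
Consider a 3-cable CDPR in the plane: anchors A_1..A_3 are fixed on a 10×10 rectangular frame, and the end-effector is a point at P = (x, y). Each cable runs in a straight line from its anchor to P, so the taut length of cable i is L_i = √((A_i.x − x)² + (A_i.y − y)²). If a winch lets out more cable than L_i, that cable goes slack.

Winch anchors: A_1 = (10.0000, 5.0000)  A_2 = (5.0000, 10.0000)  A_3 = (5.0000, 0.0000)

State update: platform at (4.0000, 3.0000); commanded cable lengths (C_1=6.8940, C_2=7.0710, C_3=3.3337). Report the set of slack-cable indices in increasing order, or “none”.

1, 3

cable 1: L_1 = ‖A_1−P‖ = 6.3246;  C_1 = 6.8940 → slack
cable 2: L_2 = ‖A_2−P‖ = 7.0711;  C_2 = 7.0710 → taut
cable 3: L_3 = ‖A_3−P‖ = 3.1623;  C_3 = 3.3337 → slack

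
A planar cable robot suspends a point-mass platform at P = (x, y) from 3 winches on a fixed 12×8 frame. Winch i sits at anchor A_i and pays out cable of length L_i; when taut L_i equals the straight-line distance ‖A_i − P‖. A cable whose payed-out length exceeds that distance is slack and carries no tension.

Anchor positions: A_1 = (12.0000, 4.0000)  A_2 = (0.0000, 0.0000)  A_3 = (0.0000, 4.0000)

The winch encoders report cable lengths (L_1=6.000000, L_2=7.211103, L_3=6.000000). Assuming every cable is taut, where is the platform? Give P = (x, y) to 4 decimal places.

(6.0000, 4.0000)

each cable: (A_i−P)·(A_i−P) = L_i²; let q_i = ‖A_i‖²−L_i²
q_1 = 144.0000+16.0000−36.0000 = 124.0000
row 1: 24.0000x + 8.0000y = 176.0000  (q_2=-52.0000)
row 2: 24.0000x + 0.0000y = 144.0000  (q_3=-20.0000)
Cramer on rows 1–2 → x = 6.0000, y = 4.0000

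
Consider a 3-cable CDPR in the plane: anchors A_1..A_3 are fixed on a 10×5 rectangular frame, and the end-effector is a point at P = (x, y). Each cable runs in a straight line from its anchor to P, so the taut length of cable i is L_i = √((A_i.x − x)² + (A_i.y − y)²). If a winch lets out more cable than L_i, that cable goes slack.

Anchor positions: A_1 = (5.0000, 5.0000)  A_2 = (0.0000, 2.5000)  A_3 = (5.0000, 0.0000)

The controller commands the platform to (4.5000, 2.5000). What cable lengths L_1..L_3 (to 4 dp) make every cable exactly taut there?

L_1 = √((5.0000−4.5000)² + (5.0000−2.5000)²) = 2.5495
L_2 = √((0.0000−4.5000)² + (2.5000−2.5000)²) = 4.5000
L_3 = √((5.0000−4.5000)² + (0.0000−2.5000)²) = 2.5495

(2.5495, 4.5000, 2.5495)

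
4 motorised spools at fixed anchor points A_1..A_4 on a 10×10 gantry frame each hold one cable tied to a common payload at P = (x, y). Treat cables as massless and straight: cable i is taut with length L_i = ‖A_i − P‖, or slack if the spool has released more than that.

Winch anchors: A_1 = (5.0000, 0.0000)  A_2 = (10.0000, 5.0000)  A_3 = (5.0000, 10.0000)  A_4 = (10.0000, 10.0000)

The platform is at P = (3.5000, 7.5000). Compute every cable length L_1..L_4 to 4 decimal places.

L_1: Δ = A_1−P = (1.5000, -7.5000) → ‖Δ‖ = √58.5000 = 7.6485
L_2: Δ = A_2−P = (6.5000, -2.5000) → ‖Δ‖ = √48.5000 = 6.9642
L_3: Δ = A_3−P = (1.5000, 2.5000) → ‖Δ‖ = √8.5000 = 2.9155
L_4: Δ = A_4−P = (6.5000, 2.5000) → ‖Δ‖ = √48.5000 = 6.9642

(7.6485, 6.9642, 2.9155, 6.9642)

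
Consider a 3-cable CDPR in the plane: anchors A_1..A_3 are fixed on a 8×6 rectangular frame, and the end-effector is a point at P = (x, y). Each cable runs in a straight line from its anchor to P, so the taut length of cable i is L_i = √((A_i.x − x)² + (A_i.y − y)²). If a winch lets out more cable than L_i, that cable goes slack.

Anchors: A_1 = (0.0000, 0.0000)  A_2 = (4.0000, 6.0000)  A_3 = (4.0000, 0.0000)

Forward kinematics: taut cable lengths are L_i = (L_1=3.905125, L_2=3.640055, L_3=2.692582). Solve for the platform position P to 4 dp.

(3.0000, 2.5000)

each cable: (A_i−P)·(A_i−P) = L_i²; let c_i = ‖A_i‖²−L_i²
c_1 = 0.0000+0.0000−15.2500 = -15.2500
row 1: -8.0000x − 12.0000y = -54.0000  (c_2=38.7500)
row 2: -8.0000x + 0.0000y = -24.0000  (c_3=8.7500)
Cramer on rows 1–2 → x = 3.0000, y = 2.5000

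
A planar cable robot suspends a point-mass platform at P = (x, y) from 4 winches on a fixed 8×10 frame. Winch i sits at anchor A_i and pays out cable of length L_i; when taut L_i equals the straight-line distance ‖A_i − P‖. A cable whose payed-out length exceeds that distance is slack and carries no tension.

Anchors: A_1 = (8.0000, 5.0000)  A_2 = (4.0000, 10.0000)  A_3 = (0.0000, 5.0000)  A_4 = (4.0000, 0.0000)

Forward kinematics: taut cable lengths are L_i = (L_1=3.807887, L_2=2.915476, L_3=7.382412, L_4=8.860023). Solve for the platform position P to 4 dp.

(6.5000, 8.5000)

circle eqns → linear via eq_j − eq_1; set q_j = A_j·A_j − L_j²
q_1 = 64.0000+25.0000−14.5000 = 74.5000
8.0000·x − 10.0000·y = q_1−q_2 = -33.0000
16.0000·x + 0.0000·y = q_1−q_3 = 104.0000
8.0000·x + 10.0000·y = q_1−q_4 = 137.0000
solve first two rows → x=6.5000, y=8.5000
check cable 4: ‖A_4−P‖² = 78.5000 ≈ L_4² = 78.5000 ✓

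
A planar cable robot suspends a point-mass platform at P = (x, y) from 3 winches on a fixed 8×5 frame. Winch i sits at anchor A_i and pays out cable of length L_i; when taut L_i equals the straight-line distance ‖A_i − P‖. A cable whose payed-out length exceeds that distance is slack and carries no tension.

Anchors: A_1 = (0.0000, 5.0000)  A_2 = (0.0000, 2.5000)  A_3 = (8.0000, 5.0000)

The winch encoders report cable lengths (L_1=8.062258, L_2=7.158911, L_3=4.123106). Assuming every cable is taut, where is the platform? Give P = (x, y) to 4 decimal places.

(7.0000, 1.0000)

circle eqns → linear via eq_j − eq_1; set q_j = A_j·A_j − L_j²
q_1 = 0.0000+25.0000−65.0000 = -40.0000
0.0000·x + 5.0000·y = q_1−q_2 = 5.0000
-16.0000·x + 0.0000·y = q_1−q_3 = -112.0000
solve first two rows → x=7.0000, y=1.0000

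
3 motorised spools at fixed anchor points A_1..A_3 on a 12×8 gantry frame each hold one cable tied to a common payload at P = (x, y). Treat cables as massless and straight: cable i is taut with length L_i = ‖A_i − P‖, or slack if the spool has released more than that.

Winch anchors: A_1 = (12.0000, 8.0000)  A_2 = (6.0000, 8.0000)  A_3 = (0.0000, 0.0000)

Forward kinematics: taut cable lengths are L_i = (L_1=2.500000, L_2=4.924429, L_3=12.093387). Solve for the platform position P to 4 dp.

each cable: (A_i−P)·(A_i−P) = L_i²; let c_i = ‖A_i‖²−L_i²
c_1 = 144.0000+64.0000−6.2500 = 201.7500
row 1: 12.0000x + 0.0000y = 126.0000  (c_2=75.7500)
row 2: 24.0000x + 16.0000y = 348.0000  (c_3=-146.2500)
Cramer on rows 1–2 → x = 10.5000, y = 6.0000

(10.5000, 6.0000)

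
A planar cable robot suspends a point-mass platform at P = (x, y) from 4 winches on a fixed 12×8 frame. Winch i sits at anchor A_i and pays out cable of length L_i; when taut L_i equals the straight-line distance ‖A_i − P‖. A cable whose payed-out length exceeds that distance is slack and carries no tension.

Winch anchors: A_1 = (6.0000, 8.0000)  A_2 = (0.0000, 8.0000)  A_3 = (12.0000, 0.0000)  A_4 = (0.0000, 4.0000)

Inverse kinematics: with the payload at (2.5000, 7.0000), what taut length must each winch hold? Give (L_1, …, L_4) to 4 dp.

L_1 = √((6.0000−2.5000)² + (8.0000−7.0000)²) = 3.6401
L_2 = √((0.0000−2.5000)² + (8.0000−7.0000)²) = 2.6926
L_3 = √((12.0000−2.5000)² + (0.0000−7.0000)²) = 11.8004
L_4 = √((0.0000−2.5000)² + (4.0000−7.0000)²) = 3.9051

(3.6401, 2.6926, 11.8004, 3.9051)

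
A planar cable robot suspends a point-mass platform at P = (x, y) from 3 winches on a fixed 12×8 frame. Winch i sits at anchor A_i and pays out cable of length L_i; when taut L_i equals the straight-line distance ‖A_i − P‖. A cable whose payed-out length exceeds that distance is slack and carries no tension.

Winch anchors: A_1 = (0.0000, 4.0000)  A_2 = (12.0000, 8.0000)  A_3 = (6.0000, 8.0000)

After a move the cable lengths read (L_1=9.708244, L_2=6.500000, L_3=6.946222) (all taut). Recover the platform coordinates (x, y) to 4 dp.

each cable: (A_i−P)·(A_i−P) = L_i²; let k_i = ‖A_i‖²−L_i²
k_1 = 0.0000+16.0000−94.2500 = -78.2500
row 1: -24.0000x − 8.0000y = -244.0000  (k_2=165.7500)
row 2: -12.0000x − 8.0000y = -130.0000  (k_3=51.7500)
Cramer on rows 1–2 → x = 9.5000, y = 2.0000

(9.5000, 2.0000)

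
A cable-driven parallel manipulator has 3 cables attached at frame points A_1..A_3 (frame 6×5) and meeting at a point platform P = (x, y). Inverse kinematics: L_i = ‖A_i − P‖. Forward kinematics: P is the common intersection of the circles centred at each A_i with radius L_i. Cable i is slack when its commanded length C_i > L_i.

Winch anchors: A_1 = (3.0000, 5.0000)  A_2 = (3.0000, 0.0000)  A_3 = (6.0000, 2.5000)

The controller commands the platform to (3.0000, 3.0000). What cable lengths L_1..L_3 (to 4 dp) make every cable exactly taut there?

cable 1: Δx=0.0000, Δy=2.0000; L_1 = √(Δx²+Δy²) = 2.0000
cable 2: Δx=0.0000, Δy=-3.0000; L_2 = √(Δx²+Δy²) = 3.0000
cable 3: Δx=3.0000, Δy=-0.5000; L_3 = √(Δx²+Δy²) = 3.0414

(2.0000, 3.0000, 3.0414)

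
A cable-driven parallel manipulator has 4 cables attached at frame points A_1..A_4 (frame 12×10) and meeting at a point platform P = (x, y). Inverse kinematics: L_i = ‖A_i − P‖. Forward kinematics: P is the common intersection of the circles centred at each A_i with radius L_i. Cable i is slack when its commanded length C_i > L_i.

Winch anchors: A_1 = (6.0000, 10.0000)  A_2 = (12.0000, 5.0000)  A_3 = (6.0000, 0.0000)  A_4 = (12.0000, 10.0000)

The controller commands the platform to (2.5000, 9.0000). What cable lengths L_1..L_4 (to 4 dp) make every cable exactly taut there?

(3.6401, 10.3078, 9.6566, 9.5525)

L_1 = √((6.0000−2.5000)² + (10.0000−9.0000)²) = 3.6401
L_2 = √((12.0000−2.5000)² + (5.0000−9.0000)²) = 10.3078
L_3 = √((6.0000−2.5000)² + (0.0000−9.0000)²) = 9.6566
L_4 = √((12.0000−2.5000)² + (10.0000−9.0000)²) = 9.5525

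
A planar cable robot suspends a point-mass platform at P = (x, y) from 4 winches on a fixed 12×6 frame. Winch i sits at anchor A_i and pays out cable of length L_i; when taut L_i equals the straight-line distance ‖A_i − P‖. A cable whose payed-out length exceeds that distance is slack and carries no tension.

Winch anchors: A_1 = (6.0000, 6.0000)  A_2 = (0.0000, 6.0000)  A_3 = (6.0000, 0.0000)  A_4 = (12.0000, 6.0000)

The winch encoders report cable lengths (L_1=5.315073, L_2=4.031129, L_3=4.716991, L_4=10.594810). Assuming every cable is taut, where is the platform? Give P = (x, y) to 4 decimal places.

each cable: (A_i−P)·(A_i−P) = L_i²; let k_i = ‖A_i‖²−L_i²
k_1 = 36.0000+36.0000−28.2500 = 43.7500
row 1: 12.0000x + 0.0000y = 24.0000  (k_2=19.7500)
row 2: 0.0000x + 12.0000y = 30.0000  (k_3=13.7500)
row 3: -12.0000x + 0.0000y = -24.0000  (k_4=67.7500)
Cramer on rows 1–2 → x = 2.0000, y = 2.5000
check cable 4: ‖A_4−P‖² = 112.2500 ≈ L_4² = 112.2500 ✓

(2.0000, 2.5000)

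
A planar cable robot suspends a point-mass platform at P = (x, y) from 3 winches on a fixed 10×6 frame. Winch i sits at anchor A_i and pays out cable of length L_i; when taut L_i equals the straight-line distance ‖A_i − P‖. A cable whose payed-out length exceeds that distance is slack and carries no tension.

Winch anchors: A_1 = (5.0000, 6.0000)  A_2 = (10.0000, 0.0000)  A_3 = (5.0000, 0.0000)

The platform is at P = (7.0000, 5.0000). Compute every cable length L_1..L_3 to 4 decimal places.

(2.2361, 5.8310, 5.3852)

L_1: Δ = A_1−P = (-2.0000, 1.0000) → ‖Δ‖ = √5.0000 = 2.2361
L_2: Δ = A_2−P = (3.0000, -5.0000) → ‖Δ‖ = √34.0000 = 5.8310
L_3: Δ = A_3−P = (-2.0000, -5.0000) → ‖Δ‖ = √29.0000 = 5.3852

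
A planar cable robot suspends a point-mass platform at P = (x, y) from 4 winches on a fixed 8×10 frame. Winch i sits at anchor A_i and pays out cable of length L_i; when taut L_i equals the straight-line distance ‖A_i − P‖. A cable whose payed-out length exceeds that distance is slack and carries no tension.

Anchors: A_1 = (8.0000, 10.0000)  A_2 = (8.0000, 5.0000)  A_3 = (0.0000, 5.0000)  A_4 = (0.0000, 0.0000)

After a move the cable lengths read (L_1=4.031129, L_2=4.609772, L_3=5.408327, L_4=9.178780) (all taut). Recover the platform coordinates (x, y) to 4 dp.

expand ‖A_i−P‖²=L_i² and subtract eq 1 (c_i ≔ ‖A_i‖²−L_i²)
c_1 = 64.0000+100.0000−16.2500 = 147.7500
eq1−eq2 → [0.0000  10.0000]·P = 80.0000
eq1−eq3 → [16.0000  10.0000]·P = 152.0000
eq1−eq4 → [16.0000  20.0000]·P = 232.0000
2×2 solve → P = (4.5000, 8.0000)
check cable 4: ‖A_4−P‖² = 84.2500 ≈ L_4² = 84.2500 ✓

(4.5000, 8.0000)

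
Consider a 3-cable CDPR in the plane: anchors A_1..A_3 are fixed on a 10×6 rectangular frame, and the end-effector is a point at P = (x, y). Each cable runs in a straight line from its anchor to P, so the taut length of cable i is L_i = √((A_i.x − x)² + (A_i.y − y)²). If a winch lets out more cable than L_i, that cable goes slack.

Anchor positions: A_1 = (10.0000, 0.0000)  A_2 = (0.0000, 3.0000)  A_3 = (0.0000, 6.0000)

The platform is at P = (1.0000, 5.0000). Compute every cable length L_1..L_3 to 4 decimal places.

(10.2956, 2.2361, 1.4142)

L_1 = √((10.0000−1.0000)² + (0.0000−5.0000)²) = 10.2956
L_2 = √((0.0000−1.0000)² + (3.0000−5.0000)²) = 2.2361
L_3 = √((0.0000−1.0000)² + (6.0000−5.0000)²) = 1.4142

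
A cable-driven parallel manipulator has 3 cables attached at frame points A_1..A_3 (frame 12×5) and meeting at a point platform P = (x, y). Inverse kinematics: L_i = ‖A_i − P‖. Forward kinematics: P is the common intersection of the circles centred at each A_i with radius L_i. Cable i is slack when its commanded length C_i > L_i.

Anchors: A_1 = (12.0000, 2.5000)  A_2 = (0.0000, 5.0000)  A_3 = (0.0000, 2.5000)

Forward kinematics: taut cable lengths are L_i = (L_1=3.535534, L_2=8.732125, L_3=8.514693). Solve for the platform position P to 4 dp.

(8.5000, 3.0000)

expand ‖A_i−P‖²=L_i² and subtract eq 1 (k_i ≔ ‖A_i‖²−L_i²)
k_1 = 144.0000+6.2500−12.5000 = 137.7500
eq1−eq2 → [24.0000  -5.0000]·P = 189.0000
eq1−eq3 → [24.0000  0.0000]·P = 204.0000
2×2 solve → P = (8.5000, 3.0000)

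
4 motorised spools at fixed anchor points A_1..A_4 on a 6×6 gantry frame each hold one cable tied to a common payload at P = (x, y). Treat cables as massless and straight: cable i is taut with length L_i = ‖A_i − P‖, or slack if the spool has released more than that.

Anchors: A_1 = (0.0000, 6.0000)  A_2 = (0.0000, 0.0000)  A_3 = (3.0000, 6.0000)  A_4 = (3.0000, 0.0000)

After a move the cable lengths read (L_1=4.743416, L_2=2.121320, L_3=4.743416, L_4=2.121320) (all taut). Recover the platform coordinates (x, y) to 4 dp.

each cable: (A_i−P)·(A_i−P) = L_i²; let k_i = ‖A_i‖²−L_i²
k_1 = 0.0000+36.0000−22.5000 = 13.5000
row 1: 0.0000x + 12.0000y = 18.0000  (k_2=-4.5000)
row 2: -6.0000x + 0.0000y = -9.0000  (k_3=22.5000)
row 3: -6.0000x + 12.0000y = 9.0000  (k_4=4.5000)
Cramer on rows 1–2 → x = 1.5000, y = 1.5000
check cable 4: ‖A_4−P‖² = 4.5000 ≈ L_4² = 4.5000 ✓

(1.5000, 1.5000)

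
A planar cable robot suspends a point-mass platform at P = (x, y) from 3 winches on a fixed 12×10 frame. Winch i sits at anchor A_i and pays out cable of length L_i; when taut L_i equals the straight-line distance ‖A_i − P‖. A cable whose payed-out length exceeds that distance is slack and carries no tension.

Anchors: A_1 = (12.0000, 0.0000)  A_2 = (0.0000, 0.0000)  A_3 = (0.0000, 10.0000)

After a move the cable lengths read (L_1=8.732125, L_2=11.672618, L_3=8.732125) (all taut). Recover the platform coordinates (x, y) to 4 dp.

each cable: (A_i−P)·(A_i−P) = L_i²; let c_i = ‖A_i‖²−L_i²
c_1 = 144.0000+0.0000−76.2500 = 67.7500
row 1: 24.0000x + 0.0000y = 204.0000  (c_2=-136.2500)
row 2: 24.0000x − 20.0000y = 44.0000  (c_3=23.7500)
Cramer on rows 1–2 → x = 8.5000, y = 8.0000

(8.5000, 8.0000)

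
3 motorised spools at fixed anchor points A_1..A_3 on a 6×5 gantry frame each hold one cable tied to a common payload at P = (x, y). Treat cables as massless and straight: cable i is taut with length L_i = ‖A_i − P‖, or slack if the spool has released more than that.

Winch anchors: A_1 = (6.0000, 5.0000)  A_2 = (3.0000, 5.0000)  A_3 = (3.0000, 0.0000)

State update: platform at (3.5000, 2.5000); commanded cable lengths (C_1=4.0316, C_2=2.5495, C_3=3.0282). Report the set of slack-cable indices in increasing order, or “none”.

1, 3

cable 1: L_1 = ‖A_1−P‖ = 3.5355;  C_1 = 4.0316 → slack
cable 2: L_2 = ‖A_2−P‖ = 2.5495;  C_2 = 2.5495 → taut
cable 3: L_3 = ‖A_3−P‖ = 2.5495;  C_3 = 3.0282 → slack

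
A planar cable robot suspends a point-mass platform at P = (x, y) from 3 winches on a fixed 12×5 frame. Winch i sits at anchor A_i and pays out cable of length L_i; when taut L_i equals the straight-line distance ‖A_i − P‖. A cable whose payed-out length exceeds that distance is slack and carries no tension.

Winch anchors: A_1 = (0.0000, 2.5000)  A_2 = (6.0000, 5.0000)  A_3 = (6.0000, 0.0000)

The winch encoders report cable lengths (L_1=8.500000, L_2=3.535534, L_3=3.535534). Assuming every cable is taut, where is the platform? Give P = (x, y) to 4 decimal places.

(8.5000, 2.5000)

circle eqns → linear via eq_j − eq_1; set q_j = A_j·A_j − L_j²
q_1 = 0.0000+6.2500−72.2500 = -66.0000
-12.0000·x − 5.0000·y = q_1−q_2 = -114.5000
-12.0000·x + 5.0000·y = q_1−q_3 = -89.5000
solve first two rows → x=8.5000, y=2.5000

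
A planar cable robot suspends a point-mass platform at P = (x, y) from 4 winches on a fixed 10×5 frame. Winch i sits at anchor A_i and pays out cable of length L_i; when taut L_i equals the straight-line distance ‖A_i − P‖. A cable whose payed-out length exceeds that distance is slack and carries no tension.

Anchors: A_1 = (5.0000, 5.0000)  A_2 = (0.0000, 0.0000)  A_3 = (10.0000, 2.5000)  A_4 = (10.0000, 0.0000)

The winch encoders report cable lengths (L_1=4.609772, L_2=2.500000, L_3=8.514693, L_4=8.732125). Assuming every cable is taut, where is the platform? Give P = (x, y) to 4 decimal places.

expand ‖A_i−P‖²=L_i² and subtract eq 1 (c_i ≔ ‖A_i‖²−L_i²)
c_1 = 25.0000+25.0000−21.2500 = 28.7500
eq1−eq2 → [10.0000  10.0000]·P = 35.0000
eq1−eq3 → [-10.0000  5.0000]·P = -5.0000
eq1−eq4 → [-10.0000  10.0000]·P = 5.0000
2×2 solve → P = (1.5000, 2.0000)
check cable 4: ‖A_4−P‖² = 76.2500 ≈ L_4² = 76.2500 ✓

(1.5000, 2.0000)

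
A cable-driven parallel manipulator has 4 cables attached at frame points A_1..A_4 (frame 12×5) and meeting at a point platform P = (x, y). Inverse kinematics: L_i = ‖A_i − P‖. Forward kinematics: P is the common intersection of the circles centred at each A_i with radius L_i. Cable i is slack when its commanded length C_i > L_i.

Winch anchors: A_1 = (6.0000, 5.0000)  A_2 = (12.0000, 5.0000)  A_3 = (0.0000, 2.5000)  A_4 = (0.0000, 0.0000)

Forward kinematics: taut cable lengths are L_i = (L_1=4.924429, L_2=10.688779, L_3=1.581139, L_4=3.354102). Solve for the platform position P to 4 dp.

circle eqns → linear via eq_j − eq_1; set c_j = A_j·A_j − L_j²
c_1 = 36.0000+25.0000−24.2500 = 36.7500
-12.0000·x + 0.0000·y = c_1−c_2 = -18.0000
12.0000·x + 5.0000·y = c_1−c_3 = 33.0000
12.0000·x + 10.0000·y = c_1−c_4 = 48.0000
solve first two rows → x=1.5000, y=3.0000
check cable 4: ‖A_4−P‖² = 11.2500 ≈ L_4² = 11.2500 ✓

(1.5000, 3.0000)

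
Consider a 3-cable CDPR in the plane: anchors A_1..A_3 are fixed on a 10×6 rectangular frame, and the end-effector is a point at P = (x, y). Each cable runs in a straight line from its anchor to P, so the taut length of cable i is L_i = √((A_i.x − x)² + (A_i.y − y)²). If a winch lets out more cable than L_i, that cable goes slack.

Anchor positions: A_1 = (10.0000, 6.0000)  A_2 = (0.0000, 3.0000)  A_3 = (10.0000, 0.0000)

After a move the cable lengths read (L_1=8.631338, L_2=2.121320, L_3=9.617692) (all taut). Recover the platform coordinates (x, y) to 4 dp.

circle eqns → linear via eq_j − eq_1; set c_j = A_j·A_j − L_j²
c_1 = 100.0000+36.0000−74.5000 = 61.5000
20.0000·x + 6.0000·y = c_1−c_2 = 57.0000
0.0000·x + 12.0000·y = c_1−c_3 = 54.0000
solve first two rows → x=1.5000, y=4.5000

(1.5000, 4.5000)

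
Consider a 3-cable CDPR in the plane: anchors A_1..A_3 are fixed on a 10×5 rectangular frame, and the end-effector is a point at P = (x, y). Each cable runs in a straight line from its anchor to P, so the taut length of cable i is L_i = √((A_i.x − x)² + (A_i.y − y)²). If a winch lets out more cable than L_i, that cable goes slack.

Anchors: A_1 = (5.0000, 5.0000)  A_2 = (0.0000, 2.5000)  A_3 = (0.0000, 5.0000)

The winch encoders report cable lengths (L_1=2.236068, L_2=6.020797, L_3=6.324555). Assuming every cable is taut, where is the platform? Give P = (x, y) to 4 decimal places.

circle eqns → linear via eq_j − eq_1; set c_j = A_j·A_j − L_j²
c_1 = 25.0000+25.0000−5.0000 = 45.0000
10.0000·x + 5.0000·y = c_1−c_2 = 75.0000
10.0000·x + 0.0000·y = c_1−c_3 = 60.0000
solve first two rows → x=6.0000, y=3.0000

(6.0000, 3.0000)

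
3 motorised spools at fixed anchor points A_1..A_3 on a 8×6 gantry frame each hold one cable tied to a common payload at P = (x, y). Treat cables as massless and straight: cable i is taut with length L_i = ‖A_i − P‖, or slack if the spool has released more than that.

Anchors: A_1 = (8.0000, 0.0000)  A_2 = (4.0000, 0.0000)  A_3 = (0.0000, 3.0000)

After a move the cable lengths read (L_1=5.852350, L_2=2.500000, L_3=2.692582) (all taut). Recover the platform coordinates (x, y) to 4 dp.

(2.5000, 2.0000)

expand ‖A_i−P‖²=L_i² and subtract eq 1 (c_i ≔ ‖A_i‖²−L_i²)
c_1 = 64.0000+0.0000−34.2500 = 29.7500
eq1−eq2 → [8.0000  0.0000]·P = 20.0000
eq1−eq3 → [16.0000  -6.0000]·P = 28.0000
2×2 solve → P = (2.5000, 2.0000)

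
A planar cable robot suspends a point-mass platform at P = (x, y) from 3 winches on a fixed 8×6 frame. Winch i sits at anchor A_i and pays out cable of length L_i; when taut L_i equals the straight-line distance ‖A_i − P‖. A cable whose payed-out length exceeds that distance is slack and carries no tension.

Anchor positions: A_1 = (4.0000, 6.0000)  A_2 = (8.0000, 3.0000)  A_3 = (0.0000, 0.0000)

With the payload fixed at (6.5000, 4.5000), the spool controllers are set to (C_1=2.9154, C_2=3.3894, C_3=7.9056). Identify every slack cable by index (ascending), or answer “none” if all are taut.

2

cable 1: L_1 = ‖A_1−P‖ = 2.9155;  C_1 = 2.9154 → taut
cable 2: L_2 = ‖A_2−P‖ = 2.1213;  C_2 = 3.3894 → slack
cable 3: L_3 = ‖A_3−P‖ = 7.9057;  C_3 = 7.9056 → taut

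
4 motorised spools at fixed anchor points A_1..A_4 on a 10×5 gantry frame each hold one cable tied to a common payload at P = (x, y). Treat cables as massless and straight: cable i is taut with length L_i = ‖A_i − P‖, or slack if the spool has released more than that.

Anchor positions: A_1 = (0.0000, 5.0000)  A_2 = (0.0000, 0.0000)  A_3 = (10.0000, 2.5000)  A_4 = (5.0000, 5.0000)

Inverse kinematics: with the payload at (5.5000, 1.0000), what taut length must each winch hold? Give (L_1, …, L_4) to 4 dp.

(6.8007, 5.5902, 4.7434, 4.0311)

cable 1: Δx=-5.5000, Δy=4.0000; L_1 = √(Δx²+Δy²) = 6.8007
cable 2: Δx=-5.5000, Δy=-1.0000; L_2 = √(Δx²+Δy²) = 5.5902
cable 3: Δx=4.5000, Δy=1.5000; L_3 = √(Δx²+Δy²) = 4.7434
cable 4: Δx=-0.5000, Δy=4.0000; L_4 = √(Δx²+Δy²) = 4.0311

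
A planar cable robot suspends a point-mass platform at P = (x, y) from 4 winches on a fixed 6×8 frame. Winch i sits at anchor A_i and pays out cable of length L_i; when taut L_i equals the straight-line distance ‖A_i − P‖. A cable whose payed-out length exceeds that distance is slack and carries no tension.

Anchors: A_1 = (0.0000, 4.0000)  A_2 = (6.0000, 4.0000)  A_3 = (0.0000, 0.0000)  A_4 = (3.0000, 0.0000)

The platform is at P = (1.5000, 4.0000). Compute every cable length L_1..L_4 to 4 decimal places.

L_1: Δ = A_1−P = (-1.5000, 0.0000) → ‖Δ‖ = √2.2500 = 1.5000
L_2: Δ = A_2−P = (4.5000, 0.0000) → ‖Δ‖ = √20.2500 = 4.5000
L_3: Δ = A_3−P = (-1.5000, -4.0000) → ‖Δ‖ = √18.2500 = 4.2720
L_4: Δ = A_4−P = (1.5000, -4.0000) → ‖Δ‖ = √18.2500 = 4.2720

(1.5000, 4.5000, 4.2720, 4.2720)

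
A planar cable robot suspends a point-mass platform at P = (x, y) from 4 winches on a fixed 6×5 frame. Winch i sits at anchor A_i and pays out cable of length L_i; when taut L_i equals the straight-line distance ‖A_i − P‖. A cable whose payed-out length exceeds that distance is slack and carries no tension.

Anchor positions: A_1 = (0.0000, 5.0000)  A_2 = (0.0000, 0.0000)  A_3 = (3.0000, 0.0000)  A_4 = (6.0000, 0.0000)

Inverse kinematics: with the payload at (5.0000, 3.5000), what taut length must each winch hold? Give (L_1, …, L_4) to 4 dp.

L_1: Δ = A_1−P = (-5.0000, 1.5000) → ‖Δ‖ = √27.2500 = 5.2202
L_2: Δ = A_2−P = (-5.0000, -3.5000) → ‖Δ‖ = √37.2500 = 6.1033
L_3: Δ = A_3−P = (-2.0000, -3.5000) → ‖Δ‖ = √16.2500 = 4.0311
L_4: Δ = A_4−P = (1.0000, -3.5000) → ‖Δ‖ = √13.2500 = 3.6401

(5.2202, 6.1033, 4.0311, 3.6401)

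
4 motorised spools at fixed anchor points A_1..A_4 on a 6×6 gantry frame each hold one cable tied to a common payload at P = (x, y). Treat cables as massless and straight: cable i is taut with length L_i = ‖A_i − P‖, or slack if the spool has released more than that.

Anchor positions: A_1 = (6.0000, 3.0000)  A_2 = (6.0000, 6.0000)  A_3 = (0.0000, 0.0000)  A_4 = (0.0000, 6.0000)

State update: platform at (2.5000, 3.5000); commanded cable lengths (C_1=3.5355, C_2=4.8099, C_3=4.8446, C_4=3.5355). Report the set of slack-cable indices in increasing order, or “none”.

cable 1: L_1 = ‖A_1−P‖ = 3.5355;  C_1 = 3.5355 → taut
cable 2: L_2 = ‖A_2−P‖ = 4.3012;  C_2 = 4.8099 → slack
cable 3: L_3 = ‖A_3−P‖ = 4.3012;  C_3 = 4.8446 → slack
cable 4: L_4 = ‖A_4−P‖ = 3.5355;  C_4 = 3.5355 → taut

2, 3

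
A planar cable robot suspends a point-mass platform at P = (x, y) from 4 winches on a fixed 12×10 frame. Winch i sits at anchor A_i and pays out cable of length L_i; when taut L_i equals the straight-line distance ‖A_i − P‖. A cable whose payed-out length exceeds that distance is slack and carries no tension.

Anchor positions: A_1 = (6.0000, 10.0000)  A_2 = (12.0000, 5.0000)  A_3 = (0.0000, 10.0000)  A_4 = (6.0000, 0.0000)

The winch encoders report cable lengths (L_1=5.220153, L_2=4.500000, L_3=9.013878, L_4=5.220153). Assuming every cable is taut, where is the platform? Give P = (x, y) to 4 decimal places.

(7.5000, 5.0000)

each cable: (A_i−P)·(A_i−P) = L_i²; let c_i = ‖A_i‖²−L_i²
c_1 = 36.0000+100.0000−27.2500 = 108.7500
row 1: -12.0000x + 10.0000y = -40.0000  (c_2=148.7500)
row 2: 12.0000x + 0.0000y = 90.0000  (c_3=18.7500)
row 3: 0.0000x + 20.0000y = 100.0000  (c_4=8.7500)
Cramer on rows 1–2 → x = 7.5000, y = 5.0000
check cable 4: ‖A_4−P‖² = 27.2500 ≈ L_4² = 27.2500 ✓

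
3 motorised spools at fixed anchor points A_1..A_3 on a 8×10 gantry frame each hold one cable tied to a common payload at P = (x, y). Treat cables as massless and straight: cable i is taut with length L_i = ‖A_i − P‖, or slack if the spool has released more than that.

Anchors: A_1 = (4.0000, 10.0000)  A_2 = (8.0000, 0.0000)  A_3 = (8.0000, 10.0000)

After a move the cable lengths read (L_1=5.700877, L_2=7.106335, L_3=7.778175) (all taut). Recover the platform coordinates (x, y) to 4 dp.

each cable: (A_i−P)·(A_i−P) = L_i²; let c_i = ‖A_i‖²−L_i²
c_1 = 16.0000+100.0000−32.5000 = 83.5000
row 1: -8.0000x + 20.0000y = 70.0000  (c_2=13.5000)
row 2: -8.0000x + 0.0000y = -20.0000  (c_3=103.5000)
Cramer on rows 1–2 → x = 2.5000, y = 4.5000

(2.5000, 4.5000)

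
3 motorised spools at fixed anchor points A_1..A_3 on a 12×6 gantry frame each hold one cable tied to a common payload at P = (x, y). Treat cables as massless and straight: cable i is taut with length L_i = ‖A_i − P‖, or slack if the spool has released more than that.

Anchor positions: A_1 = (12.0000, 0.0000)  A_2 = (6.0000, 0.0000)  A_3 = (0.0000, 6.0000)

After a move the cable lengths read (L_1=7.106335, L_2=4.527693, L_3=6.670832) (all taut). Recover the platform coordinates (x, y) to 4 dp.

(6.5000, 4.5000)

circle eqns → linear via eq_j − eq_1; set c_j = A_j·A_j − L_j²
c_1 = 144.0000+0.0000−50.5000 = 93.5000
12.0000·x + 0.0000·y = c_1−c_2 = 78.0000
24.0000·x − 12.0000·y = c_1−c_3 = 102.0000
solve first two rows → x=6.5000, y=4.5000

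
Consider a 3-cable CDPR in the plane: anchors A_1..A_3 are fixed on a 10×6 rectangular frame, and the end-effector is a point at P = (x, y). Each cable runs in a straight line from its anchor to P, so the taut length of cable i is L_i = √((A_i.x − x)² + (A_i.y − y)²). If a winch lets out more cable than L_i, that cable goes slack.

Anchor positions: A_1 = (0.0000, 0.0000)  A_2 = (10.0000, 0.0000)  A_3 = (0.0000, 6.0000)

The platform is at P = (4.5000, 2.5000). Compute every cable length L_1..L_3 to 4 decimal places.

(5.1478, 6.0415, 5.7009)

L_1: Δ = A_1−P = (-4.5000, -2.5000) → ‖Δ‖ = √26.5000 = 5.1478
L_2: Δ = A_2−P = (5.5000, -2.5000) → ‖Δ‖ = √36.5000 = 6.0415
L_3: Δ = A_3−P = (-4.5000, 3.5000) → ‖Δ‖ = √32.5000 = 5.7009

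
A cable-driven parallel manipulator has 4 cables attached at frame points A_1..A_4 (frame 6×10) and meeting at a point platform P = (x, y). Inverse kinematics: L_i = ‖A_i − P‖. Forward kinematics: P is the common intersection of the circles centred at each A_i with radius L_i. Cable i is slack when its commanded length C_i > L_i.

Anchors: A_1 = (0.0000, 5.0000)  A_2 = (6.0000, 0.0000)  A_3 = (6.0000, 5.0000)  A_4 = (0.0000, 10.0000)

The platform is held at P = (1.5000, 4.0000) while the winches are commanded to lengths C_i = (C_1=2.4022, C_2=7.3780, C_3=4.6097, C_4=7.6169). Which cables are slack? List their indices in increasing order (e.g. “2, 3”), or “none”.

i=1: geometric 1.8028 vs commanded 2.4022 ⇒ slack
i=2: geometric 6.0208 vs commanded 7.3780 ⇒ slack
i=3: geometric 4.6098 vs commanded 4.6097 ⇒ taut
i=4: geometric 6.1847 vs commanded 7.6169 ⇒ slack

1, 2, 4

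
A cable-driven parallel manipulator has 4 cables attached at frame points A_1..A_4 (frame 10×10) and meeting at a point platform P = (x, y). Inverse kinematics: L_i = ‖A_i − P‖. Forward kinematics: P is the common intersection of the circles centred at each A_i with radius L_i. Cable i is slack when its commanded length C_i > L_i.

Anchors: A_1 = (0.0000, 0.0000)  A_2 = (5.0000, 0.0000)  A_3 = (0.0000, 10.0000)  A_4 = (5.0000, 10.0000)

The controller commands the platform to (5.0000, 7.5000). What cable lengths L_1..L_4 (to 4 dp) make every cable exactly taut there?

cable 1: Δx=-5.0000, Δy=-7.5000; L_1 = √(Δx²+Δy²) = 9.0139
cable 2: Δx=0.0000, Δy=-7.5000; L_2 = √(Δx²+Δy²) = 7.5000
cable 3: Δx=-5.0000, Δy=2.5000; L_3 = √(Δx²+Δy²) = 5.5902
cable 4: Δx=0.0000, Δy=2.5000; L_4 = √(Δx²+Δy²) = 2.5000

(9.0139, 7.5000, 5.5902, 2.5000)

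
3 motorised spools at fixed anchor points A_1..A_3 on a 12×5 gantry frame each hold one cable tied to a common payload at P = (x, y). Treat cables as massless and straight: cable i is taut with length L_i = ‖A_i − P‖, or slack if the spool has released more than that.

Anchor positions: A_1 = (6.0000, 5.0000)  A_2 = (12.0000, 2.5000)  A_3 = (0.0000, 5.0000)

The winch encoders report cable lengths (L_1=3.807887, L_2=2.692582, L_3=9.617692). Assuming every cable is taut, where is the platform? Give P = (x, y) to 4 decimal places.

each cable: (A_i−P)·(A_i−P) = L_i²; let c_i = ‖A_i‖²−L_i²
c_1 = 36.0000+25.0000−14.5000 = 46.5000
row 1: -12.0000x + 5.0000y = -96.5000  (c_2=143.0000)
row 2: 12.0000x + 0.0000y = 114.0000  (c_3=-67.5000)
Cramer on rows 1–2 → x = 9.5000, y = 3.5000

(9.5000, 3.5000)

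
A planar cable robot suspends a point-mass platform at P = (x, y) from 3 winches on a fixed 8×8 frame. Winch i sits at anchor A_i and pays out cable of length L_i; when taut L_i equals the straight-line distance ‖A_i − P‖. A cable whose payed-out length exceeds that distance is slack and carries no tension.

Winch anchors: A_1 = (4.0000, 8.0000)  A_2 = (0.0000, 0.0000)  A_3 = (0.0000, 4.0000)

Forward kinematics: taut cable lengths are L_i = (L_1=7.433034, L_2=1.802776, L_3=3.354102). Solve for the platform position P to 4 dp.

(1.5000, 1.0000)

each cable: (A_i−P)·(A_i−P) = L_i²; let c_i = ‖A_i‖²−L_i²
c_1 = 16.0000+64.0000−55.2500 = 24.7500
row 1: 8.0000x + 16.0000y = 28.0000  (c_2=-3.2500)
row 2: 8.0000x + 8.0000y = 20.0000  (c_3=4.7500)
Cramer on rows 1–2 → x = 1.5000, y = 1.0000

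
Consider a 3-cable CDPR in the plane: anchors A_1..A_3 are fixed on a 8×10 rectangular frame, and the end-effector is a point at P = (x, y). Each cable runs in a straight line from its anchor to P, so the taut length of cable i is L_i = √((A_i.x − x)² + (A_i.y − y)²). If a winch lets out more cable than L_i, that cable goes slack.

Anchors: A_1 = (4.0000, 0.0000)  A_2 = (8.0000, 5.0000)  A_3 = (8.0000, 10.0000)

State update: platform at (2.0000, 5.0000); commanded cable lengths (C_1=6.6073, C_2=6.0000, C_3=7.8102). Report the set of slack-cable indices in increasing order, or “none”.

i=1: geometric 5.3852 vs commanded 6.6073 ⇒ slack
i=2: geometric 6.0000 vs commanded 6.0000 ⇒ taut
i=3: geometric 7.8102 vs commanded 7.8102 ⇒ taut

1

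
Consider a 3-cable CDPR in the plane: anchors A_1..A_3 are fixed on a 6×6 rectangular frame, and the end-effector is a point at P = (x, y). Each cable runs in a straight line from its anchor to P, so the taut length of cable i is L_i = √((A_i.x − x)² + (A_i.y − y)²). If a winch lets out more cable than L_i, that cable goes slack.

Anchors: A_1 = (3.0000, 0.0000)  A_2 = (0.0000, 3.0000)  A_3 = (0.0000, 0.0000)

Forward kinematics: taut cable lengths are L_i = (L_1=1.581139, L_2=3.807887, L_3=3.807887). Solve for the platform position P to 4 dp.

circle eqns → linear via eq_j − eq_1; set q_j = A_j·A_j − L_j²
q_1 = 9.0000+0.0000−2.5000 = 6.5000
6.0000·x − 6.0000·y = q_1−q_2 = 12.0000
6.0000·x + 0.0000·y = q_1−q_3 = 21.0000
solve first two rows → x=3.5000, y=1.5000

(3.5000, 1.5000)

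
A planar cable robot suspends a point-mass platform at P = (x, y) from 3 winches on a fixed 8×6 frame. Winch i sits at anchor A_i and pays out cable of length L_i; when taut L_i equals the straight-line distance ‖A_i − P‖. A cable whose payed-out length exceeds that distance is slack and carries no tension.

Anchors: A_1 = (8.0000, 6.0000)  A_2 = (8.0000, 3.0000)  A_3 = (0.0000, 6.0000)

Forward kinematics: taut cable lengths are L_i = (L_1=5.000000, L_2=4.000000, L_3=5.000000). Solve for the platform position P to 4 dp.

circle eqns → linear via eq_j − eq_1; set k_j = A_j·A_j − L_j²
k_1 = 64.0000+36.0000−25.0000 = 75.0000
0.0000·x + 6.0000·y = k_1−k_2 = 18.0000
16.0000·x + 0.0000·y = k_1−k_3 = 64.0000
solve first two rows → x=4.0000, y=3.0000

(4.0000, 3.0000)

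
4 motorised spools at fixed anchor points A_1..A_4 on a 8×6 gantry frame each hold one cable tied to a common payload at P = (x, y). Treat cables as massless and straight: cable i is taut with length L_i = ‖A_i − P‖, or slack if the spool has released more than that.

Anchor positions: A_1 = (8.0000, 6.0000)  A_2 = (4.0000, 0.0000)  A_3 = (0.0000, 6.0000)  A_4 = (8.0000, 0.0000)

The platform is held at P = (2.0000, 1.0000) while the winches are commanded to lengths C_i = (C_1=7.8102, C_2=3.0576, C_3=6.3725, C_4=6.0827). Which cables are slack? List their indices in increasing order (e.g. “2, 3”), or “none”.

2, 3

cable 1: √((6.0000)²+(5.0000)²)=7.8102, C_1=7.8102: taut
cable 2: √((2.0000)²+(-1.0000)²)=2.2361, C_2=3.0576: slack
cable 3: √((-2.0000)²+(5.0000)²)=5.3852, C_3=6.3725: slack
cable 4: √((6.0000)²+(-1.0000)²)=6.0828, C_4=6.0827: taut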